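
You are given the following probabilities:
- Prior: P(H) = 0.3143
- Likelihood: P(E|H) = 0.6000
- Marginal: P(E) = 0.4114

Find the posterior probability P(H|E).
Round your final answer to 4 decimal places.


Using Bayes' theorem:

P(H|E) = P(E|H) × P(H) / P(E)
       = 0.6000 × 0.3143 / 0.4114
       = 0.18858000 / 0.4114
       = 0.4584

The evidence strengthens our belief in H.
Prior: 0.3143 → Posterior: 0.4584


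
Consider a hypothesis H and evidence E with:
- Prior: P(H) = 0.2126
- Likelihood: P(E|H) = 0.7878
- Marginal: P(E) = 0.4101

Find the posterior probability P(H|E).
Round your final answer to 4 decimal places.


Using Bayes' theorem:

P(H|E) = P(E|H) × P(H) / P(E)
       = 0.7878 × 0.2126 / 0.4101
       = 0.16748628 / 0.4101
       = 0.4084

The evidence strengthens our belief in H.
Prior: 0.2126 → Posterior: 0.4084


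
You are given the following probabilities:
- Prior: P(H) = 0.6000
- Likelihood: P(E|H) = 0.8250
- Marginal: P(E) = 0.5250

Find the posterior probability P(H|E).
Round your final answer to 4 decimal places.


Using Bayes' theorem:

P(H|E) = P(E|H) × P(H) / P(E)
       = 0.8250 × 0.6000 / 0.5250
       = 0.49500000 / 0.5250
       = 0.9429

The evidence strengthens our belief in H.
Prior: 0.6000 → Posterior: 0.9429


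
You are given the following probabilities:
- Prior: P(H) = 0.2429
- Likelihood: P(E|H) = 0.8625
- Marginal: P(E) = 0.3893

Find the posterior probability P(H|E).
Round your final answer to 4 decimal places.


Using Bayes' theorem:

P(H|E) = P(E|H) × P(H) / P(E)
       = 0.8625 × 0.2429 / 0.3893
       = 0.20950125 / 0.3893
       = 0.5381

The evidence strengthens our belief in H.
Prior: 0.2429 → Posterior: 0.5381


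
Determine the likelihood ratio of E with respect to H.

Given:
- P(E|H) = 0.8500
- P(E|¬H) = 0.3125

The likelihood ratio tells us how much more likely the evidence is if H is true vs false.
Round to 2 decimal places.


Likelihood Ratio (LR) = P(E|H) / P(E|¬H)

LR = 0.8500 / 0.3125
   = 2.72

The evidence is 2.72 times more likely if H is true than if H is false.
Since LR > 1, the evidence supports H over ¬H.


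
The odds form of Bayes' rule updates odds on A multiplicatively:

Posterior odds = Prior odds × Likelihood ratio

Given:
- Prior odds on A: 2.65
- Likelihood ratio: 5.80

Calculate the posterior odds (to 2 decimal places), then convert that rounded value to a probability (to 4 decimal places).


Step 1: Calculate posterior odds
Posterior odds = Prior odds × LR
               = 2.65 × 5.80
               = 15.37

Step 2: Convert to probability
P(A|E) = Posterior odds / (1 + Posterior odds)
       = 15.37 / (1 + 15.37)
       = 15.37 / 16.37
       = 0.9389

The evidence increased P(A) from 0.7260 to 0.9389.


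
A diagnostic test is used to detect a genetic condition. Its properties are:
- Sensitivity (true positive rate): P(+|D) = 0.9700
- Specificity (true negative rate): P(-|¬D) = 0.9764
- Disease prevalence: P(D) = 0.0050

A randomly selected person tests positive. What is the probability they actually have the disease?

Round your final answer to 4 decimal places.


Let D = has disease, + = positive test

Given:
- P(D) = 0.0050 (prevalence)
- P(+|D) = 0.9700 (sensitivity)
- P(-|¬D) = 0.9764 (specificity)
- P(+|¬D) = 0.0236 (false positive rate = 1 - specificity)

Step 1: Find P(+)
P(+) = P(+|D)P(D) + P(+|¬D)P(¬D)
     = 0.9700 × 0.0050 + 0.0236 × 0.9950
     = 0.00485000 + 0.02348200
     = 0.02833200

Step 2: Apply Bayes' theorem for P(D|+)
P(D|+) = P(+|D)P(D) / P(+)
       = 0.00485000 / 0.02833200
       = 0.1712


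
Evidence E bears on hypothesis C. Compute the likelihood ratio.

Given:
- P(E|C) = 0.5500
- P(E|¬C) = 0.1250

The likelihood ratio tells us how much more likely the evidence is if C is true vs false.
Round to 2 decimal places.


Likelihood Ratio (LR) = P(E|C) / P(E|¬C)

LR = 0.5500 / 0.1250
   = 4.40

The evidence is 4.40 times more likely if C is true than if C is false.
LR > 1, so observing E raises the odds in favor of C.


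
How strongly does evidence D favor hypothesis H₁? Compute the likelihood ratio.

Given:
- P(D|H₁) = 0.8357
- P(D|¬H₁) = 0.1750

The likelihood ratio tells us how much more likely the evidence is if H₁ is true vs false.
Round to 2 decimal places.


Likelihood Ratio (LR) = P(D|H₁) / P(D|¬H₁)

LR = 0.8357 / 0.1750
   = 4.78

The evidence is 4.78 times more likely if H₁ is true than if H₁ is false.
Because LR exceeds 1, D is evidence for H₁.


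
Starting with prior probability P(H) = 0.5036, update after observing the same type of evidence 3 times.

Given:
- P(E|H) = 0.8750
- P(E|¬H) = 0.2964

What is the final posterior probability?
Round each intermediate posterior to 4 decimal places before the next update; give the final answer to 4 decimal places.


Sequential Bayesian updating:

Initial prior: P(H) = 0.5036

Update 1:
  P(E) = 0.8750 × 0.5036 + 0.2964 × 0.4964 = 0.44065000 + 0.14713296 = 0.58778296
  P(H|E) = 0.44065000 / 0.58778296 = 0.7497

Update 2:
  P(E) = 0.8750 × 0.7497 + 0.2964 × 0.2503 = 0.65598750 + 0.07418892 = 0.73017642
  P(H|E) = 0.65598750 / 0.73017642 = 0.8984

Update 3:
  P(E) = 0.8750 × 0.8984 + 0.2964 × 0.1016 = 0.78610000 + 0.03011424 = 0.81621424
  P(H|E) = 0.78610000 / 0.81621424 = 0.9631

Final posterior: 0.9631


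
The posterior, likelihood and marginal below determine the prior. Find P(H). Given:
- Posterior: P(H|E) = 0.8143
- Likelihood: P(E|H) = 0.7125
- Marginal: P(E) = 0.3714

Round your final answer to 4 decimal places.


From Bayes' theorem: P(H|E) = P(E|H) × P(H) / P(E)

Rearranging for P(H):
P(H) = P(H|E) × P(E) / P(E|H)
     = 0.8143 × 0.3714 / 0.7125
     = 0.30243102 / 0.7125
     = 0.4245


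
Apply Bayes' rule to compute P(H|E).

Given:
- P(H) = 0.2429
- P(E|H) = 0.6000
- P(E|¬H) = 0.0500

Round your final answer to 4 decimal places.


Bayes' theorem: P(H|E) = P(E|H) × P(H) / P(E)

Step 1: Calculate P(E) using law of total probability
P(E) = P(E|H)P(H) + P(E|¬H)P(¬H)
     = 0.6000 × 0.2429 + 0.0500 × 0.7571
     = 0.14574000 + 0.03785500
     = 0.18359500

Step 2: Apply Bayes' theorem
P(H|E) = P(E|H) × P(H) / P(E)
       = 0.14574000 / 0.18359500
       = 0.7938


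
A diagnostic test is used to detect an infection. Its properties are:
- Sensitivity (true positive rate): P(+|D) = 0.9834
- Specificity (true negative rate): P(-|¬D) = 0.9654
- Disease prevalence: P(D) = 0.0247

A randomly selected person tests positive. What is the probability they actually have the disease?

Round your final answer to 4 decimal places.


Let D = has disease, + = positive test

Given:
- P(D) = 0.0247 (prevalence)
- P(+|D) = 0.9834 (sensitivity)
- P(-|¬D) = 0.9654 (specificity)
- P(+|¬D) = 0.0346 (false positive rate = 1 - specificity)

Step 1: Find P(+)
P(+) = P(+|D)P(D) + P(+|¬D)P(¬D)
     = 0.9834 × 0.0247 + 0.0346 × 0.9753
     = 0.02428998 + 0.03374538
     = 0.05803536

Step 2: Apply Bayes' theorem for P(D|+)
P(D|+) = P(+|D)P(D) / P(+)
       = 0.02428998 / 0.05803536
       = 0.4185


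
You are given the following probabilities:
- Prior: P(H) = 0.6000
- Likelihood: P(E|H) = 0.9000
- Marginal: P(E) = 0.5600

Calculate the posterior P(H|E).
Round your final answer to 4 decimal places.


Using Bayes' theorem:

P(H|E) = P(E|H) × P(H) / P(E)
       = 0.9000 × 0.6000 / 0.5600
       = 0.54000000 / 0.5600
       = 0.9643

The evidence strengthens our belief in H.
Prior: 0.6000 → Posterior: 0.9643


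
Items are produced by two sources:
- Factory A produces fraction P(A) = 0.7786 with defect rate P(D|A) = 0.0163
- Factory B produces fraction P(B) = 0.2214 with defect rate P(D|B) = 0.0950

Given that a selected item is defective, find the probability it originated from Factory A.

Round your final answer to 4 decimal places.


Let A = from Factory A, D = defective

Given:
- P(A) = 0.7786, P(B) = 0.2214
- P(D|A) = 0.0163, P(D|B) = 0.0950

Step 1: Find P(D)
P(D) = P(D|A)P(A) + P(D|B)P(B)
     = 0.0163 × 0.7786 + 0.0950 × 0.2214
     = 0.01269118 + 0.02103300
     = 0.03372418

Step 2: Apply Bayes' theorem
P(A|D) = P(D|A)P(A) / P(D)
       = 0.01269118 / 0.03372418
       = 0.3763


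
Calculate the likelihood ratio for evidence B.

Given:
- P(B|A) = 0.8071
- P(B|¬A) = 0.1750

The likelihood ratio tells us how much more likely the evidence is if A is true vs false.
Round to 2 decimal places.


Likelihood Ratio (LR) = P(B|A) / P(B|¬A)

LR = 0.8071 / 0.1750
   = 4.61

The evidence is 4.61 times more likely if A is true than if A is false.
LR > 1, so observing B raises the odds in favor of A.


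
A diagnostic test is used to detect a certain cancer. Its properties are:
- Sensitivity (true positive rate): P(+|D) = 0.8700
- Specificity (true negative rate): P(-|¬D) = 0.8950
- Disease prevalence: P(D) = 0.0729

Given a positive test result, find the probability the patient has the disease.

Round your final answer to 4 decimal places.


Let D = has disease, + = positive test

Given:
- P(D) = 0.0729 (prevalence)
- P(+|D) = 0.8700 (sensitivity)
- P(-|¬D) = 0.8950 (specificity)
- P(+|¬D) = 0.1050 (false positive rate = 1 - specificity)

Step 1: Find P(+)
P(+) = P(+|D)P(D) + P(+|¬D)P(¬D)
     = 0.8700 × 0.0729 + 0.1050 × 0.9271
     = 0.06342300 + 0.09734550
     = 0.16076850

Step 2: Apply Bayes' theorem for P(D|+)
P(D|+) = P(+|D)P(D) / P(+)
       = 0.06342300 / 0.16076850
       = 0.3945


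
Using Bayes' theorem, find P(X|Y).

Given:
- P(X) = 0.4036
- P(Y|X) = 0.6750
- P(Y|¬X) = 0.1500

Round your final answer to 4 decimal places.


Bayes' theorem: P(X|Y) = P(Y|X) × P(X) / P(Y)

Step 1: Calculate P(Y) using law of total probability
P(Y) = P(Y|X)P(X) + P(Y|¬X)P(¬X)
     = 0.6750 × 0.4036 + 0.1500 × 0.5964
     = 0.27243000 + 0.08946000
     = 0.36189000

Step 2: Apply Bayes' theorem
P(X|Y) = P(Y|X) × P(X) / P(Y)
       = 0.27243000 / 0.36189000
       = 0.7528


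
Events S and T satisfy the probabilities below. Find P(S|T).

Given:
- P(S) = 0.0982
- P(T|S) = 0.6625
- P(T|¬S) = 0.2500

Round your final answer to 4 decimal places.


Bayes' theorem: P(S|T) = P(T|S) × P(S) / P(T)

Step 1: Calculate P(T) using law of total probability
P(T) = P(T|S)P(S) + P(T|¬S)P(¬S)
     = 0.6625 × 0.0982 + 0.2500 × 0.9018
     = 0.06505750 + 0.22545000
     = 0.29050750

Step 2: Apply Bayes' theorem
P(S|T) = P(T|S) × P(S) / P(T)
       = 0.06505750 / 0.29050750
       = 0.2239


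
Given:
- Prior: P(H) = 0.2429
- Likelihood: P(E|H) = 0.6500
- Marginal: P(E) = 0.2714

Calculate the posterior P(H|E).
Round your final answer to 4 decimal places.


Using Bayes' theorem:

P(H|E) = P(E|H) × P(H) / P(E)
       = 0.6500 × 0.2429 / 0.2714
       = 0.15788500 / 0.2714
       = 0.5817

The evidence strengthens our belief in H.
Prior: 0.2429 → Posterior: 0.5817


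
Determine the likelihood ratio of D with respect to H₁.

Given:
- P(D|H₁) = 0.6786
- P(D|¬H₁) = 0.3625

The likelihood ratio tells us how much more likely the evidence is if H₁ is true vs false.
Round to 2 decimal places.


Likelihood Ratio (LR) = P(D|H₁) / P(D|¬H₁)

LR = 0.6786 / 0.3625
   = 1.87

The evidence is 1.87 times more likely if H₁ is true than if H₁ is false.
Because LR exceeds 1, D is evidence for H₁.


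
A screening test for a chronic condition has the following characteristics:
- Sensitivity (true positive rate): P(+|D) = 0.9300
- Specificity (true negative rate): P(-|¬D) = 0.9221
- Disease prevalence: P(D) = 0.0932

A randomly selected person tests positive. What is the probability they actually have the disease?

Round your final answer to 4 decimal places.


Let D = has disease, + = positive test

Given:
- P(D) = 0.0932 (prevalence)
- P(+|D) = 0.9300 (sensitivity)
- P(-|¬D) = 0.9221 (specificity)
- P(+|¬D) = 0.0779 (false positive rate = 1 - specificity)

Step 1: Find P(+)
P(+) = P(+|D)P(D) + P(+|¬D)P(¬D)
     = 0.9300 × 0.0932 + 0.0779 × 0.9068
     = 0.08667600 + 0.07063972
     = 0.15731572

Step 2: Apply Bayes' theorem for P(D|+)
P(D|+) = P(+|D)P(D) / P(+)
       = 0.08667600 / 0.15731572
       = 0.5510


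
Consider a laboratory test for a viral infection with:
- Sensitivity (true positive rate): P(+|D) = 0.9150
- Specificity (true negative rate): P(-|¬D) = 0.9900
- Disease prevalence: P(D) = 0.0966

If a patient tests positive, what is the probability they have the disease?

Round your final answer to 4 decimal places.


Let D = has disease, + = positive test

Given:
- P(D) = 0.0966 (prevalence)
- P(+|D) = 0.9150 (sensitivity)
- P(-|¬D) = 0.9900 (specificity)
- P(+|¬D) = 0.0100 (false positive rate = 1 - specificity)

Step 1: Find P(+)
P(+) = P(+|D)P(D) + P(+|¬D)P(¬D)
     = 0.9150 × 0.0966 + 0.0100 × 0.9034
     = 0.08838900 + 0.00903400
     = 0.09742300

Step 2: Apply Bayes' theorem for P(D|+)
P(D|+) = P(+|D)P(D) / P(+)
       = 0.08838900 / 0.09742300
       = 0.9073


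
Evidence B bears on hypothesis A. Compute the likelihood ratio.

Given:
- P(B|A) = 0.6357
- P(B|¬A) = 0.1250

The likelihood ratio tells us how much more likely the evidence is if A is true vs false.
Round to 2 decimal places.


Likelihood Ratio (LR) = P(B|A) / P(B|¬A)

LR = 0.6357 / 0.1250
   = 5.09

The evidence is 5.09 times more likely if A is true than if A is false.
LR > 1, so observing B raises the odds in favor of A.


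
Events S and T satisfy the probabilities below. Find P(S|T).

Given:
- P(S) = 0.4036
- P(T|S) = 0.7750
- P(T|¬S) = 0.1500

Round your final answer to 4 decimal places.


Bayes' theorem: P(S|T) = P(T|S) × P(S) / P(T)

Step 1: Calculate P(T) using law of total probability
P(T) = P(T|S)P(S) + P(T|¬S)P(¬S)
     = 0.7750 × 0.4036 + 0.1500 × 0.5964
     = 0.31279000 + 0.08946000
     = 0.40225000

Step 2: Apply Bayes' theorem
P(S|T) = P(T|S) × P(S) / P(T)
       = 0.31279000 / 0.40225000
       = 0.7776


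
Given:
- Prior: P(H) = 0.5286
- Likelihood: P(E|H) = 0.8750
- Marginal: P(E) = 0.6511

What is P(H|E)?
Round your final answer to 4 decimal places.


Using Bayes' theorem:

P(H|E) = P(E|H) × P(H) / P(E)
       = 0.8750 × 0.5286 / 0.6511
       = 0.46252500 / 0.6511
       = 0.7104

The evidence strengthens our belief in H.
Prior: 0.5286 → Posterior: 0.7104


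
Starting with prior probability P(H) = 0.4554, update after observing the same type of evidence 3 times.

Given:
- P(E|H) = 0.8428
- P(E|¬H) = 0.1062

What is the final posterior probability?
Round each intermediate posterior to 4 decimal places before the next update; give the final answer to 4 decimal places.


Sequential Bayesian updating:

Initial prior: P(H) = 0.4554

Update 1:
  P(E) = 0.8428 × 0.4554 + 0.1062 × 0.5446 = 0.38381112 + 0.05783652 = 0.44164764
  P(H|E) = 0.38381112 / 0.44164764 = 0.8690

Update 2:
  P(E) = 0.8428 × 0.8690 + 0.1062 × 0.1310 = 0.73239320 + 0.01391220 = 0.74630540
  P(H|E) = 0.73239320 / 0.74630540 = 0.9814

Update 3:
  P(E) = 0.8428 × 0.9814 + 0.1062 × 0.0186 = 0.82712392 + 0.00197532 = 0.82909924
  P(H|E) = 0.82712392 / 0.82909924 = 0.9976

Final posterior: 0.9976


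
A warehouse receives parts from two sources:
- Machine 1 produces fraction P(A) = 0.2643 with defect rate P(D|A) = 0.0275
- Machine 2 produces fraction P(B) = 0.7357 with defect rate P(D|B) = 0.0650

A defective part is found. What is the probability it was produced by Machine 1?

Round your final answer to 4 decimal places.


Let A = from Machine 1, D = defective

Given:
- P(A) = 0.2643, P(B) = 0.7357
- P(D|A) = 0.0275, P(D|B) = 0.0650

Step 1: Find P(D)
P(D) = P(D|A)P(A) + P(D|B)P(B)
     = 0.0275 × 0.2643 + 0.0650 × 0.7357
     = 0.00726825 + 0.04782050
     = 0.05508875

Step 2: Apply Bayes' theorem
P(A|D) = P(D|A)P(A) / P(D)
       = 0.00726825 / 0.05508875
       = 0.1319


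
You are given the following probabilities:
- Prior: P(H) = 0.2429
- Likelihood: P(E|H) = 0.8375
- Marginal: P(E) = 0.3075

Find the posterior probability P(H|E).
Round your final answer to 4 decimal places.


Using Bayes' theorem:

P(H|E) = P(E|H) × P(H) / P(E)
       = 0.8375 × 0.2429 / 0.3075
       = 0.20342875 / 0.3075
       = 0.6616

The evidence strengthens our belief in H.
Prior: 0.2429 → Posterior: 0.6616


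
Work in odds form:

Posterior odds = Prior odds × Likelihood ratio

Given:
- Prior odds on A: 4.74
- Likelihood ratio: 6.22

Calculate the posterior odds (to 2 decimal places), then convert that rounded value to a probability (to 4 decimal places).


Step 1: Calculate posterior odds
Posterior odds = Prior odds × LR
               = 4.74 × 6.22
               = 29.48

Step 2: Convert to probability
P(A|E) = Posterior odds / (1 + Posterior odds)
       = 29.48 / (1 + 29.48)
       = 29.48 / 30.48
       = 0.9672

The evidence increased P(A) from 0.8258 to 0.9672.


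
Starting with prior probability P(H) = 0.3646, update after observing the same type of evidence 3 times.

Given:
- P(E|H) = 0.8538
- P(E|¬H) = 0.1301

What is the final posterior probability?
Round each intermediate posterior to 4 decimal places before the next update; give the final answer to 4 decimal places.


Sequential Bayesian updating:

Initial prior: P(H) = 0.3646

Update 1:
  P(E) = 0.8538 × 0.3646 + 0.1301 × 0.6354 = 0.31129548 + 0.08266554 = 0.39396102
  P(H|E) = 0.31129548 / 0.39396102 = 0.7902

Update 2:
  P(E) = 0.8538 × 0.7902 + 0.1301 × 0.2098 = 0.67467276 + 0.02729498 = 0.70196774
  P(H|E) = 0.67467276 / 0.70196774 = 0.9611

Update 3:
  P(E) = 0.8538 × 0.9611 + 0.1301 × 0.0389 = 0.82058718 + 0.00506089 = 0.82564807
  P(H|E) = 0.82058718 / 0.82564807 = 0.9939

Final posterior: 0.9939


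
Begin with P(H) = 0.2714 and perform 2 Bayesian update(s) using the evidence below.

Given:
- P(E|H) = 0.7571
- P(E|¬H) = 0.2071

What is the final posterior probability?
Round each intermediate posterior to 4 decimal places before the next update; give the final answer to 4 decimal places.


Sequential Bayesian updating:

Initial prior: P(H) = 0.2714

Update 1:
  P(E) = 0.7571 × 0.2714 + 0.2071 × 0.7286 = 0.20547694 + 0.15089306 = 0.35637000
  P(H|E) = 0.20547694 / 0.35637000 = 0.5766

Update 2:
  P(E) = 0.7571 × 0.5766 + 0.2071 × 0.4234 = 0.43654386 + 0.08768614 = 0.52423000
  P(H|E) = 0.43654386 / 0.52423000 = 0.8327

Final posterior: 0.8327


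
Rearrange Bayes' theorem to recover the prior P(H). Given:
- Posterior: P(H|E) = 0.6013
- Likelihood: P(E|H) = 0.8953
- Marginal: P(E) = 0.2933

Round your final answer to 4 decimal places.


From Bayes' theorem: P(H|E) = P(E|H) × P(H) / P(E)

Rearranging for P(H):
P(H) = P(H|E) × P(E) / P(E|H)
     = 0.6013 × 0.2933 / 0.8953
     = 0.17636129 / 0.8953
     = 0.1970


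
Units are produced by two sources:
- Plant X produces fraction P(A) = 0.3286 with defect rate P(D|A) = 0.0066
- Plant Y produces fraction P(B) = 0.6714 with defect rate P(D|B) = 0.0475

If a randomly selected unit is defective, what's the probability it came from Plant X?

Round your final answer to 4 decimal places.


Let A = from Plant X, D = defective

Given:
- P(A) = 0.3286, P(B) = 0.6714
- P(D|A) = 0.0066, P(D|B) = 0.0475

Step 1: Find P(D)
P(D) = P(D|A)P(A) + P(D|B)P(B)
     = 0.0066 × 0.3286 + 0.0475 × 0.6714
     = 0.00216876 + 0.03189150
     = 0.03406026

Step 2: Apply Bayes' theorem
P(A|D) = P(D|A)P(A) / P(D)
       = 0.00216876 / 0.03406026
       = 0.0637


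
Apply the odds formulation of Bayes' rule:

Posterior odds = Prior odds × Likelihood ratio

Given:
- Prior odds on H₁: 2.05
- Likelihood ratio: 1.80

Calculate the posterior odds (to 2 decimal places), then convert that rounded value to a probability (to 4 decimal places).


Step 1: Calculate posterior odds
Posterior odds = Prior odds × LR
               = 2.05 × 1.80
               = 3.69

Step 2: Convert to probability
P(H₁|E) = Posterior odds / (1 + Posterior odds)
       = 3.69 / (1 + 3.69)
       = 3.69 / 4.69
       = 0.7868

The evidence increased P(H₁) from 0.6721 to 0.7868.


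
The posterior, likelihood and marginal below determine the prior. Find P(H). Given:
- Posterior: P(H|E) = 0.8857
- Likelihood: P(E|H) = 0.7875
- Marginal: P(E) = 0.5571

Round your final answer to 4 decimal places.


From Bayes' theorem: P(H|E) = P(E|H) × P(H) / P(E)

Rearranging for P(H):
P(H) = P(H|E) × P(E) / P(E|H)
     = 0.8857 × 0.5571 / 0.7875
     = 0.49342347 / 0.7875
     = 0.6266


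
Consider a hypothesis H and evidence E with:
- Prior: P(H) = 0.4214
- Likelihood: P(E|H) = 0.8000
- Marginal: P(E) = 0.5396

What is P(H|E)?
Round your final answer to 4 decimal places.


Using Bayes' theorem:

P(H|E) = P(E|H) × P(H) / P(E)
       = 0.8000 × 0.4214 / 0.5396
       = 0.33712000 / 0.5396
       = 0.6248

The evidence strengthens our belief in H.
Prior: 0.4214 → Posterior: 0.6248


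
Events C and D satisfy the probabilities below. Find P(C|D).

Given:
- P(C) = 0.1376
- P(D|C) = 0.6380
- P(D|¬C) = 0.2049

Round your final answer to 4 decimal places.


Bayes' theorem: P(C|D) = P(D|C) × P(C) / P(D)

Step 1: Calculate P(D) using law of total probability
P(D) = P(D|C)P(C) + P(D|¬C)P(¬C)
     = 0.6380 × 0.1376 + 0.2049 × 0.8624
     = 0.08778880 + 0.17670576
     = 0.26449456

Step 2: Apply Bayes' theorem
P(C|D) = P(D|C) × P(C) / P(D)
       = 0.08778880 / 0.26449456
       = 0.3319


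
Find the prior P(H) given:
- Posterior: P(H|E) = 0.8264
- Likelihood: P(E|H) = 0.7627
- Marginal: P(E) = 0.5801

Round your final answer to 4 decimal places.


From Bayes' theorem: P(H|E) = P(E|H) × P(H) / P(E)

Rearranging for P(H):
P(H) = P(H|E) × P(E) / P(E|H)
     = 0.8264 × 0.5801 / 0.7627
     = 0.47939464 / 0.7627
     = 0.6285


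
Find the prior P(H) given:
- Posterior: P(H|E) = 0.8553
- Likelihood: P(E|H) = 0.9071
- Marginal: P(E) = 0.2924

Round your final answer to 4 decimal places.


From Bayes' theorem: P(H|E) = P(E|H) × P(H) / P(E)

Rearranging for P(H):
P(H) = P(H|E) × P(E) / P(E|H)
     = 0.8553 × 0.2924 / 0.9071
     = 0.25008972 / 0.9071
     = 0.2757


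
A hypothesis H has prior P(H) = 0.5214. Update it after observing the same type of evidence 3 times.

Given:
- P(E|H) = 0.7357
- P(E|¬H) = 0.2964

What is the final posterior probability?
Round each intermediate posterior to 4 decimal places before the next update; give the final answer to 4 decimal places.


Sequential Bayesian updating:

Initial prior: P(H) = 0.5214

Update 1:
  P(E) = 0.7357 × 0.5214 + 0.2964 × 0.4786 = 0.38359398 + 0.14185704 = 0.52545102
  P(H|E) = 0.38359398 / 0.52545102 = 0.7300

Update 2:
  P(E) = 0.7357 × 0.7300 + 0.2964 × 0.2700 = 0.53706100 + 0.08002800 = 0.61708900
  P(H|E) = 0.53706100 / 0.61708900 = 0.8703

Update 3:
  P(E) = 0.7357 × 0.8703 + 0.2964 × 0.1297 = 0.64027971 + 0.03844308 = 0.67872279
  P(H|E) = 0.64027971 / 0.67872279 = 0.9434

Final posterior: 0.9434


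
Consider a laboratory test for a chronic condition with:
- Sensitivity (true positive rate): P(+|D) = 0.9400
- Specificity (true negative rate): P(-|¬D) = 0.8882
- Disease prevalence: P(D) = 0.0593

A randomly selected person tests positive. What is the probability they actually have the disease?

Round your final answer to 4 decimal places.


Let D = has disease, + = positive test

Given:
- P(D) = 0.0593 (prevalence)
- P(+|D) = 0.9400 (sensitivity)
- P(-|¬D) = 0.8882 (specificity)
- P(+|¬D) = 0.1118 (false positive rate = 1 - specificity)

Step 1: Find P(+)
P(+) = P(+|D)P(D) + P(+|¬D)P(¬D)
     = 0.9400 × 0.0593 + 0.1118 × 0.9407
     = 0.05574200 + 0.10517026
     = 0.16091226

Step 2: Apply Bayes' theorem for P(D|+)
P(D|+) = P(+|D)P(D) / P(+)
       = 0.05574200 / 0.16091226
       = 0.3464


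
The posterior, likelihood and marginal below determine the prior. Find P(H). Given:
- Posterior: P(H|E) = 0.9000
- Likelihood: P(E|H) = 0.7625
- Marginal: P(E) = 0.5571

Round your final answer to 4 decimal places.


From Bayes' theorem: P(H|E) = P(E|H) × P(H) / P(E)

Rearranging for P(H):
P(H) = P(H|E) × P(E) / P(E|H)
     = 0.9000 × 0.5571 / 0.7625
     = 0.50139000 / 0.7625
     = 0.6576


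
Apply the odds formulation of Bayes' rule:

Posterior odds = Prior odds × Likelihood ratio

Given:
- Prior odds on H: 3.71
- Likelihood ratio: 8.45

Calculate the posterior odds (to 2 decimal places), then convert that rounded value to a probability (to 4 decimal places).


Step 1: Calculate posterior odds
Posterior odds = Prior odds × LR
               = 3.71 × 8.45
               = 31.35

Step 2: Convert to probability
P(H|E) = Posterior odds / (1 + Posterior odds)
       = 31.35 / (1 + 31.35)
       = 31.35 / 32.35
       = 0.9691

The evidence increased P(H) from 0.7877 to 0.9691.


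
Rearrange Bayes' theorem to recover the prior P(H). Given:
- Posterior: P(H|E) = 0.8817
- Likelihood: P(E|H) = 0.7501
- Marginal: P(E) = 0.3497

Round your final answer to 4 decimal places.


From Bayes' theorem: P(H|E) = P(E|H) × P(H) / P(E)

Rearranging for P(H):
P(H) = P(H|E) × P(E) / P(E|H)
     = 0.8817 × 0.3497 / 0.7501
     = 0.30833049 / 0.7501
     = 0.4111


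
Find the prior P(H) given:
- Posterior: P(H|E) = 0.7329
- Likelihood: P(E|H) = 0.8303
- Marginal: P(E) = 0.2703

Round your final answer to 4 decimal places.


From Bayes' theorem: P(H|E) = P(E|H) × P(H) / P(E)

Rearranging for P(H):
P(H) = P(H|E) × P(E) / P(E|H)
     = 0.7329 × 0.2703 / 0.8303
     = 0.19810287 / 0.8303
     = 0.2386


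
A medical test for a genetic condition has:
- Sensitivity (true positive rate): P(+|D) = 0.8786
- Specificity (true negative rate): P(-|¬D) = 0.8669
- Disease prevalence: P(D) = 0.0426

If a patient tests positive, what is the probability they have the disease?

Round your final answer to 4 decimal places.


Let D = has disease, + = positive test

Given:
- P(D) = 0.0426 (prevalence)
- P(+|D) = 0.8786 (sensitivity)
- P(-|¬D) = 0.8669 (specificity)
- P(+|¬D) = 0.1331 (false positive rate = 1 - specificity)

Step 1: Find P(+)
P(+) = P(+|D)P(D) + P(+|¬D)P(¬D)
     = 0.8786 × 0.0426 + 0.1331 × 0.9574
     = 0.03742836 + 0.12742994
     = 0.16485830

Step 2: Apply Bayes' theorem for P(D|+)
P(D|+) = P(+|D)P(D) / P(+)
       = 0.03742836 / 0.16485830
       = 0.2270


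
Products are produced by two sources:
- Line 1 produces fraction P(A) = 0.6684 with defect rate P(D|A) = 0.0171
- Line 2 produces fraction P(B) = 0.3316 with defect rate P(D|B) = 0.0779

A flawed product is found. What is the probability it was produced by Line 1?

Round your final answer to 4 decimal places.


Let A = from Line 1, D = flawed

Given:
- P(A) = 0.6684, P(B) = 0.3316
- P(D|A) = 0.0171, P(D|B) = 0.0779

Step 1: Find P(D)
P(D) = P(D|A)P(A) + P(D|B)P(B)
     = 0.0171 × 0.6684 + 0.0779 × 0.3316
     = 0.01142964 + 0.02583164
     = 0.03726128

Step 2: Apply Bayes' theorem
P(A|D) = P(D|A)P(A) / P(D)
       = 0.01142964 / 0.03726128
       = 0.3067


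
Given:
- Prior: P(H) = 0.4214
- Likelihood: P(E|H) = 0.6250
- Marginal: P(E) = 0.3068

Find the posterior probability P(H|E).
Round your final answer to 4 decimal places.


Using Bayes' theorem:

P(H|E) = P(E|H) × P(H) / P(E)
       = 0.6250 × 0.4214 / 0.3068
       = 0.26337500 / 0.3068
       = 0.8585

The evidence strengthens our belief in H.
Prior: 0.4214 → Posterior: 0.8585


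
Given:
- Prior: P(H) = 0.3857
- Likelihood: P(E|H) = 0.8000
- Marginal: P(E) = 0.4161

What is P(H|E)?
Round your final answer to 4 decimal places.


Using Bayes' theorem:

P(H|E) = P(E|H) × P(H) / P(E)
       = 0.8000 × 0.3857 / 0.4161
       = 0.30856000 / 0.4161
       = 0.7416

The evidence strengthens our belief in H.
Prior: 0.3857 → Posterior: 0.7416


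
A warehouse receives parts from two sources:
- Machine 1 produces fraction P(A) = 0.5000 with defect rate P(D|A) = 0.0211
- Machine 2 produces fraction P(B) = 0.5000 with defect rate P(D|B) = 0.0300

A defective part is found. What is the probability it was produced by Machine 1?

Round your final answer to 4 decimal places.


Let A = from Machine 1, D = defective

Given:
- P(A) = 0.5000, P(B) = 0.5000
- P(D|A) = 0.0211, P(D|B) = 0.0300

Step 1: Find P(D)
P(D) = P(D|A)P(A) + P(D|B)P(B)
     = 0.0211 × 0.5000 + 0.0300 × 0.5000
     = 0.01055000 + 0.01500000
     = 0.02555000

Step 2: Apply Bayes' theorem
P(A|D) = P(D|A)P(A) / P(D)
       = 0.01055000 / 0.02555000
       = 0.4129


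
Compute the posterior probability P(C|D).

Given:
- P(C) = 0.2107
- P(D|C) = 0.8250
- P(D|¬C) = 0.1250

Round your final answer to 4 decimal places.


Bayes' theorem: P(C|D) = P(D|C) × P(C) / P(D)

Step 1: Calculate P(D) using law of total probability
P(D) = P(D|C)P(C) + P(D|¬C)P(¬C)
     = 0.8250 × 0.2107 + 0.1250 × 0.7893
     = 0.17382750 + 0.09866250
     = 0.27249000

Step 2: Apply Bayes' theorem
P(C|D) = P(D|C) × P(C) / P(D)
       = 0.17382750 / 0.27249000
       = 0.6379


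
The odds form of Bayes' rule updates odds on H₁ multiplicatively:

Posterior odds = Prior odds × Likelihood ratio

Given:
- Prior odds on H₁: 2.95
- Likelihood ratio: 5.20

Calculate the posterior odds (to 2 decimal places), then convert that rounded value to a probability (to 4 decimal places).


Step 1: Calculate posterior odds
Posterior odds = Prior odds × LR
               = 2.95 × 5.20
               = 15.34

Step 2: Convert to probability
P(H₁|E) = Posterior odds / (1 + Posterior odds)
       = 15.34 / (1 + 15.34)
       = 15.34 / 16.34
       = 0.9388

The evidence increased P(H₁) from 0.7468 to 0.9388.


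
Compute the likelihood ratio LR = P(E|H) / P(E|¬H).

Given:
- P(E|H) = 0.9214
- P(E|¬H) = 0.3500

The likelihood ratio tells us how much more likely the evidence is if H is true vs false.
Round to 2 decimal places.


Likelihood Ratio (LR) = P(E|H) / P(E|¬H)

LR = 0.9214 / 0.3500
   = 2.63

The evidence is 2.63 times more likely if H is true than if H is false.
LR > 1, so observing E raises the odds in favor of H.


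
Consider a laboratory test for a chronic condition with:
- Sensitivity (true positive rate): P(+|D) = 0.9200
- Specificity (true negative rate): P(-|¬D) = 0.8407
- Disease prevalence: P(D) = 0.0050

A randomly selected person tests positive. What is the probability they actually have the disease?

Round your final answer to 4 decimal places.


Let D = has disease, + = positive test

Given:
- P(D) = 0.0050 (prevalence)
- P(+|D) = 0.9200 (sensitivity)
- P(-|¬D) = 0.8407 (specificity)
- P(+|¬D) = 0.1593 (false positive rate = 1 - specificity)

Step 1: Find P(+)
P(+) = P(+|D)P(D) + P(+|¬D)P(¬D)
     = 0.9200 × 0.0050 + 0.1593 × 0.9950
     = 0.00460000 + 0.15850350
     = 0.16310350

Step 2: Apply Bayes' theorem for P(D|+)
P(D|+) = P(+|D)P(D) / P(+)
       = 0.00460000 / 0.16310350
       = 0.0282


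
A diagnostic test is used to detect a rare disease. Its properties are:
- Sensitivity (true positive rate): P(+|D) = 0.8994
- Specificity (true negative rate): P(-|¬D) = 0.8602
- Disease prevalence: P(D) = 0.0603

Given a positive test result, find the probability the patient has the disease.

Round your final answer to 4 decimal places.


Let D = has disease, + = positive test

Given:
- P(D) = 0.0603 (prevalence)
- P(+|D) = 0.8994 (sensitivity)
- P(-|¬D) = 0.8602 (specificity)
- P(+|¬D) = 0.1398 (false positive rate = 1 - specificity)

Step 1: Find P(+)
P(+) = P(+|D)P(D) + P(+|¬D)P(¬D)
     = 0.8994 × 0.0603 + 0.1398 × 0.9397
     = 0.05423382 + 0.13137006
     = 0.18560388

Step 2: Apply Bayes' theorem for P(D|+)
P(D|+) = P(+|D)P(D) / P(+)
       = 0.05423382 / 0.18560388
       = 0.2922


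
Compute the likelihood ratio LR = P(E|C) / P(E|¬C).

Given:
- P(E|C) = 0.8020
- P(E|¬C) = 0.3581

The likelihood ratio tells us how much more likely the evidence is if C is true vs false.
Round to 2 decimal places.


Likelihood Ratio (LR) = P(E|C) / P(E|¬C)

LR = 0.8020 / 0.3581
   = 2.24

The evidence is 2.24 times more likely if C is true than if C is false.
LR > 1, so observing E raises the odds in favor of C.


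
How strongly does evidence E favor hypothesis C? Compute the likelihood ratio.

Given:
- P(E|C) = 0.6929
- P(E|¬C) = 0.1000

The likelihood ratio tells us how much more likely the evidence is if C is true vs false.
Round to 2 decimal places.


Likelihood Ratio (LR) = P(E|C) / P(E|¬C)

LR = 0.6929 / 0.1000
   = 6.93

The evidence is 6.93 times more likely if C is true than if C is false.
LR > 1, so observing E raises the odds in favor of C.


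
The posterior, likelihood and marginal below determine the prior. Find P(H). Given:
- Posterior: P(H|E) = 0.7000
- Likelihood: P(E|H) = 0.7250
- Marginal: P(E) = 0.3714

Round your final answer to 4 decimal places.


From Bayes' theorem: P(H|E) = P(E|H) × P(H) / P(E)

Rearranging for P(H):
P(H) = P(H|E) × P(E) / P(E|H)
     = 0.7000 × 0.3714 / 0.7250
     = 0.25998000 / 0.7250
     = 0.3586


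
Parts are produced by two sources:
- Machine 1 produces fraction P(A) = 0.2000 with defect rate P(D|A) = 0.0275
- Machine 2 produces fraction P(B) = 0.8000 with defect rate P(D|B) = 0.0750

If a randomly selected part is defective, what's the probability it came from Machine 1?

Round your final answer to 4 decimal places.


Let A = from Machine 1, D = defective

Given:
- P(A) = 0.2000, P(B) = 0.8000
- P(D|A) = 0.0275, P(D|B) = 0.0750

Step 1: Find P(D)
P(D) = P(D|A)P(A) + P(D|B)P(B)
     = 0.0275 × 0.2000 + 0.0750 × 0.8000
     = 0.00550000 + 0.06000000
     = 0.06550000

Step 2: Apply Bayes' theorem
P(A|D) = P(D|A)P(A) / P(D)
       = 0.00550000 / 0.06550000
       = 0.0840


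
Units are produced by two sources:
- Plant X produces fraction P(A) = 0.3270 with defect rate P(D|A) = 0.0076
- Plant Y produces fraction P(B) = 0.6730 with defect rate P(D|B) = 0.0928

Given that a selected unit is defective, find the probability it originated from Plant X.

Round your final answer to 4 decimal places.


Let A = from Plant X, D = defective

Given:
- P(A) = 0.3270, P(B) = 0.6730
- P(D|A) = 0.0076, P(D|B) = 0.0928

Step 1: Find P(D)
P(D) = P(D|A)P(A) + P(D|B)P(B)
     = 0.0076 × 0.3270 + 0.0928 × 0.6730
     = 0.00248520 + 0.06245440
     = 0.06493960

Step 2: Apply Bayes' theorem
P(A|D) = P(D|A)P(A) / P(D)
       = 0.00248520 / 0.06493960
       = 0.0383


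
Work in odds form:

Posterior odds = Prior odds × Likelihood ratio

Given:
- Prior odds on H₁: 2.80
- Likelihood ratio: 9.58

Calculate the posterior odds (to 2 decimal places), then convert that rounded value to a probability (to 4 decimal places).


Step 1: Calculate posterior odds
Posterior odds = Prior odds × LR
               = 2.80 × 9.58
               = 26.82

Step 2: Convert to probability
P(H₁|E) = Posterior odds / (1 + Posterior odds)
       = 26.82 / (1 + 26.82)
       = 26.82 / 27.82
       = 0.9641

The evidence increased P(H₁) from 0.7368 to 0.9641.


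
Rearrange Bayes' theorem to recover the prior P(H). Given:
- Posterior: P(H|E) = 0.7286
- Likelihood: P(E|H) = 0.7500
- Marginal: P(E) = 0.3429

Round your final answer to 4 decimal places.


From Bayes' theorem: P(H|E) = P(E|H) × P(H) / P(E)

Rearranging for P(H):
P(H) = P(H|E) × P(E) / P(E|H)
     = 0.7286 × 0.3429 / 0.7500
     = 0.24983694 / 0.7500
     = 0.3331


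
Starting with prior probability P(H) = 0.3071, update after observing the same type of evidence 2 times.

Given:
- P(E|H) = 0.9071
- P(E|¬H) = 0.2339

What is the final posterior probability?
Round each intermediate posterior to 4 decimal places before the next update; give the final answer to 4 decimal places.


Sequential Bayesian updating:

Initial prior: P(H) = 0.3071

Update 1:
  P(E) = 0.9071 × 0.3071 + 0.2339 × 0.6929 = 0.27857041 + 0.16206931 = 0.44063972
  P(H|E) = 0.27857041 / 0.44063972 = 0.6322

Update 2:
  P(E) = 0.9071 × 0.6322 + 0.2339 × 0.3678 = 0.57346862 + 0.08602842 = 0.65949704
  P(H|E) = 0.57346862 / 0.65949704 = 0.8696

Final posterior: 0.8696


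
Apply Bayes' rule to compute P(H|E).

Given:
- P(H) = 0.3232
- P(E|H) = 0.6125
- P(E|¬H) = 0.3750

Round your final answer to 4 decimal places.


Bayes' theorem: P(H|E) = P(E|H) × P(H) / P(E)

Step 1: Calculate P(E) using law of total probability
P(E) = P(E|H)P(H) + P(E|¬H)P(¬H)
     = 0.6125 × 0.3232 + 0.3750 × 0.6768
     = 0.19796000 + 0.25380000
     = 0.45176000

Step 2: Apply Bayes' theorem
P(H|E) = P(E|H) × P(H) / P(E)
       = 0.19796000 / 0.45176000
       = 0.4382


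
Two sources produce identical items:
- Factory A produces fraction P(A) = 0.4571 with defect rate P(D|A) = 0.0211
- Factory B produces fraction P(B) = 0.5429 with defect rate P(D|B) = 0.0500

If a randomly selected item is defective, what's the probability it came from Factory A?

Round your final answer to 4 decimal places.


Let A = from Factory A, D = defective

Given:
- P(A) = 0.4571, P(B) = 0.5429
- P(D|A) = 0.0211, P(D|B) = 0.0500

Step 1: Find P(D)
P(D) = P(D|A)P(A) + P(D|B)P(B)
     = 0.0211 × 0.4571 + 0.0500 × 0.5429
     = 0.00964481 + 0.02714500
     = 0.03678981

Step 2: Apply Bayes' theorem
P(A|D) = P(D|A)P(A) / P(D)
       = 0.00964481 / 0.03678981
       = 0.2622


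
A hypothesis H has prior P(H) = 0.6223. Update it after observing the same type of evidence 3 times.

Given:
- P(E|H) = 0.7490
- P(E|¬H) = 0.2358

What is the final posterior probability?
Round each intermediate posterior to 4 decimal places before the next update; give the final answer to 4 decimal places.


Sequential Bayesian updating:

Initial prior: P(H) = 0.6223

Update 1:
  P(E) = 0.7490 × 0.6223 + 0.2358 × 0.3777 = 0.46610270 + 0.08906166 = 0.55516436
  P(H|E) = 0.46610270 / 0.55516436 = 0.8396

Update 2:
  P(E) = 0.7490 × 0.8396 + 0.2358 × 0.1604 = 0.62886040 + 0.03782232 = 0.66668272
  P(H|E) = 0.62886040 / 0.66668272 = 0.9433

Update 3:
  P(E) = 0.7490 × 0.9433 + 0.2358 × 0.0567 = 0.70653170 + 0.01336986 = 0.71990156
  P(H|E) = 0.70653170 / 0.71990156 = 0.9814

Final posterior: 0.9814


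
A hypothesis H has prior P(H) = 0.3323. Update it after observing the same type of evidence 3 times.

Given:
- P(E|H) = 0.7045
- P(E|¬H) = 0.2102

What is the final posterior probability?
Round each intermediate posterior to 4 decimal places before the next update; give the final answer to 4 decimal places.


Sequential Bayesian updating:

Initial prior: P(H) = 0.3323

Update 1:
  P(E) = 0.7045 × 0.3323 + 0.2102 × 0.6677 = 0.23410535 + 0.14035054 = 0.37445589
  P(H|E) = 0.23410535 / 0.37445589 = 0.6252

Update 2:
  P(E) = 0.7045 × 0.6252 + 0.2102 × 0.3748 = 0.44045340 + 0.07878296 = 0.51923636
  P(H|E) = 0.44045340 / 0.51923636 = 0.8483

Update 3:
  P(E) = 0.7045 × 0.8483 + 0.2102 × 0.1517 = 0.59762735 + 0.03188734 = 0.62951469
  P(H|E) = 0.59762735 / 0.62951469 = 0.9493

Final posterior: 0.9493


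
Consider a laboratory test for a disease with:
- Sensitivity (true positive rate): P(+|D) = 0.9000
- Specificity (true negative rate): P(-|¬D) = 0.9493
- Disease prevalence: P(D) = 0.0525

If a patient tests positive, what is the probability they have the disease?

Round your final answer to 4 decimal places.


Let D = has disease, + = positive test

Given:
- P(D) = 0.0525 (prevalence)
- P(+|D) = 0.9000 (sensitivity)
- P(-|¬D) = 0.9493 (specificity)
- P(+|¬D) = 0.0507 (false positive rate = 1 - specificity)

Step 1: Find P(+)
P(+) = P(+|D)P(D) + P(+|¬D)P(¬D)
     = 0.9000 × 0.0525 + 0.0507 × 0.9475
     = 0.04725000 + 0.04803825
     = 0.09528825

Step 2: Apply Bayes' theorem for P(D|+)
P(D|+) = P(+|D)P(D) / P(+)
       = 0.04725000 / 0.09528825
       = 0.4959


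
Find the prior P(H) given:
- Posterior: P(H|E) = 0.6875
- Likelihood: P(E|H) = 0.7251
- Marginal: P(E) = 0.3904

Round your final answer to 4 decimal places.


From Bayes' theorem: P(H|E) = P(E|H) × P(H) / P(E)

Rearranging for P(H):
P(H) = P(H|E) × P(E) / P(E|H)
     = 0.6875 × 0.3904 / 0.7251
     = 0.26840000 / 0.7251
     = 0.3702


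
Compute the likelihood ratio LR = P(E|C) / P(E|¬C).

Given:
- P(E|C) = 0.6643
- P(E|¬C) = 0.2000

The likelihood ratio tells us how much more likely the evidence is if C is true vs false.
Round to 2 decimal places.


Likelihood Ratio (LR) = P(E|C) / P(E|¬C)

LR = 0.6643 / 0.2000
   = 3.32

The evidence is 3.32 times more likely if C is true than if C is false.
LR > 1, so observing E raises the odds in favor of C.


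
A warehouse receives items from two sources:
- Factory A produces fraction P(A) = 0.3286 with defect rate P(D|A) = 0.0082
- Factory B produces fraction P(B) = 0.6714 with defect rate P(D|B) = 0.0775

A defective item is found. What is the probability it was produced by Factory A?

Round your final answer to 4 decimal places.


Let A = from Factory A, D = defective

Given:
- P(A) = 0.3286, P(B) = 0.6714
- P(D|A) = 0.0082, P(D|B) = 0.0775

Step 1: Find P(D)
P(D) = P(D|A)P(A) + P(D|B)P(B)
     = 0.0082 × 0.3286 + 0.0775 × 0.6714
     = 0.00269452 + 0.05203350
     = 0.05472802

Step 2: Apply Bayes' theorem
P(A|D) = P(D|A)P(A) / P(D)
       = 0.00269452 / 0.05472802
       = 0.0492
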